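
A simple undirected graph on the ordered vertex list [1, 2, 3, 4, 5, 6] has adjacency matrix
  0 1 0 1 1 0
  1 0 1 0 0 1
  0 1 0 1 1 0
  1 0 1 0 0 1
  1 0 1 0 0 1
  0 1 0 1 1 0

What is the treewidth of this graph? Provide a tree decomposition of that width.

Treewidth 3.
Bags: B1 = {2, 3, 4, 5}  B2 = {1, 2, 4, 5}  B3 = {2, 4, 5, 6}
Tree: B1–B2, B2–B3

Each bag holds 4 vertices, so the decomposition has width 3, which upper-bounds the treewidth. For the lower bound: the 4 vertex sets {3,5}, {1,2}, {4}, {6} are disjoint, each induces a connected subgraph, and every pair is joined by at least one edge of G. Contracting each set to a single vertex therefore yields K_{4} as a minor, and since treewidth is minor-monotone, tw(G) ≥ tw(K_{4}) = 3. Hence tw(G) = 3 exactly.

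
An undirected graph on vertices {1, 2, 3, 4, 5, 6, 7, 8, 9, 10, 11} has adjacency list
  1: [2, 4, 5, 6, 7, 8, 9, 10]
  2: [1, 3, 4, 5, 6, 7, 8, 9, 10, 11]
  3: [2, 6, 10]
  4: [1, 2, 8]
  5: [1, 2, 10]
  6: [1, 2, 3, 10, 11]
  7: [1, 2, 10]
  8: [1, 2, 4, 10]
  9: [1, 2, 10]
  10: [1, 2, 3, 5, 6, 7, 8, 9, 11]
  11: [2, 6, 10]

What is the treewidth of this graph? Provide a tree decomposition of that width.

Treewidth 3.
Bags: B1 = {1, 2, 6, 10}  B2 = {2, 3, 6, 10}  B3 = {1, 2, 8, 10}  B4 = {1, 2, 5, 10}  B5 = {1, 2, 4, 8}  B6 = {1, 2, 9, 10}  B7 = {2, 6, 10, 11}  B8 = {1, 2, 7, 10}
Tree: B1–B2, B1–B3, B1–B4, B3–B5, B1–B6, B2–B7, B6–B8

Every bag has size at most 4, so the width is 4 − 1 = 3 and tw(G) ≤ 3. For the lower bound, the 4 vertices {2, 6, 10, 11} are pairwise adjacent, and any tree decomposition puts a clique entirely inside one bag — forcing width ≥ 3. Hence tw(G) = 3 exactly.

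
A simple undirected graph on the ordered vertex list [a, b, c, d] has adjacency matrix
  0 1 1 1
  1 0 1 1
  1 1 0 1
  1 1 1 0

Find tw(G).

3

A width-3 tree decomposition is:
Bags: B1 = {a, b, c, d}
Tree: (single bag)
A single bag containing all 4 vertices is trivially a valid decomposition of width 3. For the lower bound, the 4 vertices {a, b, c, d} are pairwise adjacent, and any tree decomposition puts a clique entirely inside one bag — forcing width ≥ 3. Hence tw(G) = 3 exactly.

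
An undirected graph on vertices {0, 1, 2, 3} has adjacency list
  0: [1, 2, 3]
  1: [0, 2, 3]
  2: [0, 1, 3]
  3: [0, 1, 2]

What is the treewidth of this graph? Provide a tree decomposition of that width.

With just one bag of size 4, the width is 4 − 1 = 3, so tw(G) ≤ 3. For the lower bound, the 4 vertices {0, 1, 2, 3} are pairwise adjacent, and any tree decomposition puts a clique entirely inside one bag — forcing width ≥ 3. Hence tw(G) = 3 exactly.

Treewidth 3.
Bags: B1 = {0, 1, 2, 3}
Tree: (single bag)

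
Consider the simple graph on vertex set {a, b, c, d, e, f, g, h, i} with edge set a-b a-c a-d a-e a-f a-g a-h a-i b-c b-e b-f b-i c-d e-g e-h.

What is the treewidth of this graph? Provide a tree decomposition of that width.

Treewidth 2.
One optimal decomposition is:
Bags: B1 = {a, e, g}  B2 = {a, b, e}  B3 = {a, e, h}  B4 = {a, b, i}  B5 = {a, b, c}  B6 = {a, c, d}  B7 = {a, b, f}
Tree: B1–B2, B2–B3, B2–B4, B4–B5, B5–B6, B2–B7

Every bag has size at most 3, so the width is 3 − 1 = 2 and tw(G) ≤ 2. Conversely, {a, c, d} is a clique of size 3, and the vertices of any clique must share a bag in every tree decomposition; so some bag has ≥ 3 vertices and tw(G) ≥ 2. The upper and lower bounds meet at 2, so that is the treewidth.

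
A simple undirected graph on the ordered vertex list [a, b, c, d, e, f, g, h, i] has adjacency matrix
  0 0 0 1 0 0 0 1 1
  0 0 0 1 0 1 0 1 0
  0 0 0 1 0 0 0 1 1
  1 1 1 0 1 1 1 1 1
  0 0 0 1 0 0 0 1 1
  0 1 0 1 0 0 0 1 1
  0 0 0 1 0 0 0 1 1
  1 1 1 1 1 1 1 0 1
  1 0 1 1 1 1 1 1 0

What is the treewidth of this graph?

A width-3 tree decomposition is:
Bags: B1 = {d, e, h, i}  B2 = {c, d, h, i}  B3 = {a, d, h, i}  B4 = {d, f, h, i}  B5 = {d, g, h, i}  B6 = {b, d, f, h}
Tree: B1–B2, B1–B3, B2–B4, B2–B5, B4–B6
Every bag has size at most 4, so the width is 4 − 1 = 3 and tw(G) ≤ 3. On the other hand G contains the 4-clique {b, d, f, h}. A clique must lie in a single bag of any decomposition, so no decomposition can have width below 3. The upper and lower bounds meet at 3, so that is the treewidth.

3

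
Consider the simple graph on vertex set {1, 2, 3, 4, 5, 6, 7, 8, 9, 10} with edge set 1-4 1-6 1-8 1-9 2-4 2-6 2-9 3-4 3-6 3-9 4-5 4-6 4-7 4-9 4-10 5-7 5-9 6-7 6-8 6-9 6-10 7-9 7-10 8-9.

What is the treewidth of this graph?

A width-3 tree decomposition is:
Bags: B1 = {3, 4, 6, 9}  B2 = {4, 6, 7, 9}  B3 = {4, 5, 7, 9}  B4 = {1, 4, 6, 9}  B5 = {4, 6, 7, 10}  B6 = {2, 4, 6, 9}  B7 = {1, 6, 8, 9}
Tree: B1–B2, B2–B3, B2–B4, B2–B5, B2–B6, B4–B7
The largest bag has 4 vertices, giving width 3; this decomposition certifies tw(G) ≤ 3. Conversely, {1, 6, 8, 9} is a clique of size 4, and the vertices of any clique must share a bag in every tree decomposition; so some bag has ≥ 4 vertices and tw(G) ≥ 3. Hence tw(G) = 3 exactly.

3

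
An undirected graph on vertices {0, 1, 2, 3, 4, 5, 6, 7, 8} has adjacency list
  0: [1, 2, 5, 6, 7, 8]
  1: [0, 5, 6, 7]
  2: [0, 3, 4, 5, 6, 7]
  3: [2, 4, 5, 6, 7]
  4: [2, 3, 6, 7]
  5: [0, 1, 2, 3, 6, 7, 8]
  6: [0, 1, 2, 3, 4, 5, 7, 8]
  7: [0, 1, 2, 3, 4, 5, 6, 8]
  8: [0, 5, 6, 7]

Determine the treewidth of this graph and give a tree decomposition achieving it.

Every bag has size at most 5, so the width is 5 − 1 = 4 and tw(G) ≤ 4. On the other hand G contains the 5-clique {2, 3, 4, 6, 7}. A clique must lie in a single bag of any decomposition, so no decomposition can have width below 4. Therefore the treewidth is 4.

Treewidth 4.
One optimal decomposition is:
Bags: B1 = {0, 1, 5, 6, 7}  B2 = {0, 2, 5, 6, 7}  B3 = {2, 3, 5, 6, 7}  B4 = {0, 5, 6, 7, 8}  B5 = {2, 3, 4, 6, 7}
Tree: B1–B2, B2–B3, B2–B4, B3–B5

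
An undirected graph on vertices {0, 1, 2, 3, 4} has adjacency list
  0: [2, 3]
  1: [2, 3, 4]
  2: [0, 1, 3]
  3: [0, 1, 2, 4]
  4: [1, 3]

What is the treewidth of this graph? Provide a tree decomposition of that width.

Treewidth 2.
Bags: B1 = {1, 3, 4}  B2 = {1, 2, 3}  B3 = {0, 2, 3}
Tree: B1–B2, B2–B3

Each bag holds 3 vertices, so the decomposition has width 2, which upper-bounds the treewidth. Conversely, {0, 2, 3} is a clique of size 3, and the vertices of any clique must share a bag in every tree decomposition; so some bag has ≥ 3 vertices and tw(G) ≥ 2. Hence tw(G) = 2 exactly.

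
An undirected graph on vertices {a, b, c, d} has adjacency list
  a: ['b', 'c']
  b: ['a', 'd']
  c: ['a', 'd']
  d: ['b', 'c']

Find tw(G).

A width-2 tree decomposition is:
Bags: B1 = {b, c, d}  B2 = {a, b, c}
Tree: B1–B2
Every bag has size at most 3, so the width is 3 − 1 = 2 and tw(G) ≤ 2. The edges b–d–c–a–b form a cycle, so G is not a tree and its treewidth is at least 2. Combining the bounds, tw(G) = 2.

2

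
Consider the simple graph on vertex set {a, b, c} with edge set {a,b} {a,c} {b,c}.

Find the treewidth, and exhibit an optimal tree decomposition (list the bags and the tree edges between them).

Treewidth 2.
Bags: B1 = {a, b, c}
Tree: (single bag)

With just one bag of size 3, the width is 3 − 1 = 2, so tw(G) ≤ 2. For the lower bound, the 3 vertices {a, b, c} are pairwise adjacent, and any tree decomposition puts a clique entirely inside one bag — forcing width ≥ 2. Hence tw(G) = 2 exactly.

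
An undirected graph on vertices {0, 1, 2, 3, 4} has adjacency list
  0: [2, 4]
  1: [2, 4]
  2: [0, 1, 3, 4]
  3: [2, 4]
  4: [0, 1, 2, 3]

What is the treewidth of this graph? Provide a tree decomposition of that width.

The largest bag has 3 vertices, giving width 2; this decomposition certifies tw(G) ≤ 2. On the other hand G contains the 3-clique {0, 2, 4}. A clique must lie in a single bag of any decomposition, so no decomposition can have width below 2. Hence tw(G) = 2 exactly.

Treewidth 2.
Bags: B1 = {2, 3, 4}  B2 = {0, 2, 4}  B3 = {1, 2, 4}
Tree: B1–B2, B1–B3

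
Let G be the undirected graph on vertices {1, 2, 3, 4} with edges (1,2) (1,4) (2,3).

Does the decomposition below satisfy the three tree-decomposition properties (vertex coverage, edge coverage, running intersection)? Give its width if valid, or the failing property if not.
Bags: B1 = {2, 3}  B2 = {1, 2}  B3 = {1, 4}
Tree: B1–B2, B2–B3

Yes; width 1.

Vertex coverage: the bags together contain {1, 2, 3, 4}, the full vertex set. Edge coverage: each edge of G has both endpoints in at least one bag. Running intersection: for every vertex, the bags containing it form a connected subtree. All three properties hold, so this is a valid tree decomposition of width max|bag| − 1 = 1, and hence tw(G) ≤ 1.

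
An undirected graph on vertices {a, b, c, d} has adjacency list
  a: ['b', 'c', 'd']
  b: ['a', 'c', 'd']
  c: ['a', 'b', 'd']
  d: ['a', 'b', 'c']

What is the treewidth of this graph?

3

A width-3 tree decomposition is:
Bags: B1 = {a, b, c, d}
Tree: (single bag)
A single bag containing all 4 vertices is trivially a valid decomposition of width 3. For the lower bound, the 4 vertices {a, b, c, d} are pairwise adjacent, and any tree decomposition puts a clique entirely inside one bag — forcing width ≥ 3. The upper and lower bounds meet at 3, so that is the treewidth.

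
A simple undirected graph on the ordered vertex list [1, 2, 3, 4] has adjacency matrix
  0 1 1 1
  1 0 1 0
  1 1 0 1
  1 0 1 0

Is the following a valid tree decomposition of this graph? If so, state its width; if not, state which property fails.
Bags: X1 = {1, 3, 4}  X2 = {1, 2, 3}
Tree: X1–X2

Every vertex of G appears in some bag (union = {1, 2, 3, 4}); every edge is covered by a bag; and for each vertex v the set of bags containing v is connected in the bag tree. The decomposition is therefore valid. The largest bag has 3 vertices, so the width is 2.

Yes; width 2.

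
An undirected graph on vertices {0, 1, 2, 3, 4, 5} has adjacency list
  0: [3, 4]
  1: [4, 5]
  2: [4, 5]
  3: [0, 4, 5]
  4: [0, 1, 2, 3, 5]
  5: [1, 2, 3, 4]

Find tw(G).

2

A width-2 tree decomposition is:
Bags: B1 = {2, 4, 5}  B2 = {3, 4, 5}  B3 = {0, 3, 4}  B4 = {1, 4, 5}
Tree: B1–B2, B2–B3, B2–B4
Each bag holds 3 vertices, so the decomposition has width 2, which upper-bounds the treewidth. Conversely, {0, 3, 4} is a clique of size 3, and the vertices of any clique must share a bag in every tree decomposition; so some bag has ≥ 3 vertices and tw(G) ≥ 2. Therefore the treewidth is 2.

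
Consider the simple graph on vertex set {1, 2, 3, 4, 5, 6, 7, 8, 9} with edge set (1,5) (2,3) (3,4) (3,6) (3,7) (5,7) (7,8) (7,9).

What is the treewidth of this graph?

A width-1 tree decomposition is:
Bags: B1 = {3, 4}  B2 = {2, 3}  B3 = {3, 7}  B4 = {7, 8}  B5 = {3, 6}  B6 = {5, 7}  B7 = {7, 9}  B8 = {1, 5}
Tree: B1–B2, B2–B3, B3–B4, B2–B5, B4–B6, B6–B7, B6–B8
The largest bag has 2 vertices, giving width 1; this decomposition certifies tw(G) ≤ 1. Since G has at least one edge (e.g. 4–3), it is not an edgeless graph, so tw(G) ≥ 1. Combining the bounds, tw(G) = 1.

1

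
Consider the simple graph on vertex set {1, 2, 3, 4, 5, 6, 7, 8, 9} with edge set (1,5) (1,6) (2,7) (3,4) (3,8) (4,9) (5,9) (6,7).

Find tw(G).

1

A width-1 tree decomposition is:
Bags: B1 = {3, 8}  B2 = {3, 4}  B3 = {4, 9}  B4 = {5, 9}  B5 = {1, 5}  B6 = {1, 6}  B7 = {6, 7}  B8 = {2, 7}
Tree: B1–B2, B2–B3, B3–B4, B4–B5, B5–B6, B6–B7, B7–B8
The largest bag has 2 vertices, giving width 1; this decomposition certifies tw(G) ≤ 1. G has an edge, so its treewidth is at least 1. Combining the bounds, tw(G) = 1.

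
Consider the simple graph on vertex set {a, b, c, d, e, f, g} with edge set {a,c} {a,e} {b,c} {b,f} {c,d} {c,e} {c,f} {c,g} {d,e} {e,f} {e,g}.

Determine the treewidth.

A width-2 tree decomposition is:
Bags: B1 = {a, c, e}  B2 = {c, e, f}  B3 = {b, c, f}  B4 = {c, e, g}  B5 = {c, d, e}
Tree: B1–B2, B2–B3, B1–B4, B4–B5
Every bag has size at most 3, so the width is 3 − 1 = 2 and tw(G) ≤ 2. For the lower bound, the 3 vertices {c, d, e} are pairwise adjacent, and any tree decomposition puts a clique entirely inside one bag — forcing width ≥ 2. The upper and lower bounds meet at 2, so that is the treewidth.

2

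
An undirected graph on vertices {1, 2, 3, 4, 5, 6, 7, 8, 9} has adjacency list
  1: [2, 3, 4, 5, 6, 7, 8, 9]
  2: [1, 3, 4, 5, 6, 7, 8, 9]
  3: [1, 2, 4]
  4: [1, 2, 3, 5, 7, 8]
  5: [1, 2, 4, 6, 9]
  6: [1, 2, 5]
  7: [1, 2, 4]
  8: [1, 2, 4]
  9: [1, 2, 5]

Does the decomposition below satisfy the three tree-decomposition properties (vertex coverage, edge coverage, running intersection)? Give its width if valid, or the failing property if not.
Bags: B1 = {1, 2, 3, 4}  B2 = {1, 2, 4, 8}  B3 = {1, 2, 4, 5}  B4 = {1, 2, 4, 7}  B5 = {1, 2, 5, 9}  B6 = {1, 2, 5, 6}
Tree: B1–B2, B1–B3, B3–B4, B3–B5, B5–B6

Yes; width 3.

Every vertex of G appears in some bag (union = {1, 2, 3, 4, 5, 6, 7, 8, 9}); every edge is covered by a bag; and for each vertex v the set of bags containing v is connected in the bag tree. The decomposition is therefore valid. The largest bag has 4 vertices, so the width is 3.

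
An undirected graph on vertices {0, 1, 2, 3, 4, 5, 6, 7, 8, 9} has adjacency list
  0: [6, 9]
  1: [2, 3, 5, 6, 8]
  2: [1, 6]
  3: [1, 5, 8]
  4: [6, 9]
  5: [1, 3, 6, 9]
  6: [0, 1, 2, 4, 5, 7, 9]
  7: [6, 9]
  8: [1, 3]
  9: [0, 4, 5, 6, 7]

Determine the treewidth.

2

A width-2 tree decomposition is:
Bags: B1 = {1, 5, 6}  B2 = {1, 2, 6}  B3 = {5, 6, 9}  B4 = {4, 6, 9}  B5 = {1, 3, 5}  B6 = {0, 6, 9}  B7 = {1, 3, 8}  B8 = {6, 7, 9}
Tree: B1–B2, B1–B3, B3–B4, B1–B5, B4–B6, B5–B7, B6–B8
Each bag holds 3 vertices, so the decomposition has width 2, which upper-bounds the treewidth. For the lower bound, the 3 vertices {1, 3, 8} are pairwise adjacent, and any tree decomposition puts a clique entirely inside one bag — forcing width ≥ 2. Hence tw(G) = 2 exactly.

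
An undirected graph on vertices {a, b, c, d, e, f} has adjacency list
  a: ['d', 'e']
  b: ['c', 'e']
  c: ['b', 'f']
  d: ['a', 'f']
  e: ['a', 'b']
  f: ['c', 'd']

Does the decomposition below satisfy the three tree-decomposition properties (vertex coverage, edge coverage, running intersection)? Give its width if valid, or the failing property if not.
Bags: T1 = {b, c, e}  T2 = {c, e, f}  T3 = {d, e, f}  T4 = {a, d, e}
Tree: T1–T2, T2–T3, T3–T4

Checking the three conditions: (i) the bags cover all of {a, b, c, d, e, f}; (ii) for each edge, some bag contains both endpoints; (iii) the bags containing any fixed vertex form a subtree. All hold, so the decomposition is valid with width 3 − 1 = 2.

Yes; width 2.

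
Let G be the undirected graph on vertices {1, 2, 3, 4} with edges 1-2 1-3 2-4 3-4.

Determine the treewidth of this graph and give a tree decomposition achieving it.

Treewidth 2.
One optimal decomposition is:
Bags: B1 = {2, 3, 4}  B2 = {1, 2, 3}
Tree: B1–B2

Every bag has size at most 3, so the width is 3 − 1 = 2 and tw(G) ≤ 2. The edges 2–4–3–1–2 form a cycle, so G is not a tree and its treewidth is at least 2. The upper and lower bounds meet at 2, so that is the treewidth.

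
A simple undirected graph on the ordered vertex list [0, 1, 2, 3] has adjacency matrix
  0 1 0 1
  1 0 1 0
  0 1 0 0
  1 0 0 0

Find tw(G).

A width-1 tree decomposition is:
Bags: B1 = {0, 3}  B2 = {0, 1}  B3 = {1, 2}
Tree: B1–B2, B2–B3
Every bag has size at most 2, so the width is 2 − 1 = 1 and tw(G) ≤ 1. Any graph with an edge has treewidth ≥ 1, and G has the edge 3–0. Combining the bounds, tw(G) = 1.

1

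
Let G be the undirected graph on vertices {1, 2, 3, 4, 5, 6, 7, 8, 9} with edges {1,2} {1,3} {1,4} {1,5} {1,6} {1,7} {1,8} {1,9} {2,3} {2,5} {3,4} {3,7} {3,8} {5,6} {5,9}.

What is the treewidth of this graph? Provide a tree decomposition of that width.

Treewidth 2.
One optimal decomposition is:
Bags: B1 = {1, 2, 5}  B2 = {1, 2, 3}  B3 = {1, 3, 8}  B4 = {1, 3, 7}  B5 = {1, 5, 9}  B6 = {1, 5, 6}  B7 = {1, 3, 4}
Tree: B1–B2, B2–B3, B2–B4, B1–B5, B1–B6, B4–B7

Every bag has size at most 3, so the width is 3 − 1 = 2 and tw(G) ≤ 2. On the other hand G contains the 3-clique {1, 5, 9}. A clique must lie in a single bag of any decomposition, so no decomposition can have width below 2. The upper and lower bounds meet at 2, so that is the treewidth.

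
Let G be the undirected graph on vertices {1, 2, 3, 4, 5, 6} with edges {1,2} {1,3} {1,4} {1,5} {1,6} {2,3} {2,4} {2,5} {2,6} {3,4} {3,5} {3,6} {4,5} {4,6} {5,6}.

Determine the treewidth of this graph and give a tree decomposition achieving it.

With just one bag of size 6, the width is 6 − 1 = 5, so tw(G) ≤ 5. Conversely, {1, 2, 3, 4, 5, 6} is a clique of size 6, and the vertices of any clique must share a bag in every tree decomposition; so some bag has ≥ 6 vertices and tw(G) ≥ 5. The upper and lower bounds meet at 5, so that is the treewidth.

Treewidth 5.
One such decomposition:
Bags: B1 = {1, 2, 3, 4, 5, 6}
Tree: (single bag)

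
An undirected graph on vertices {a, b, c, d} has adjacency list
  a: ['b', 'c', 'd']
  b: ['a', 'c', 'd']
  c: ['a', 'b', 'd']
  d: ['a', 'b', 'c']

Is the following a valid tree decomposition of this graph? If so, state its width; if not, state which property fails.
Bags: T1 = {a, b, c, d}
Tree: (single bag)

Every vertex of G appears in some bag (union = {a, b, c, d}); every edge is covered by a bag; and for each vertex v the set of bags containing v is connected in the bag tree. The decomposition is therefore valid. The largest bag has 4 vertices, so the width is 3.

Yes; width 3.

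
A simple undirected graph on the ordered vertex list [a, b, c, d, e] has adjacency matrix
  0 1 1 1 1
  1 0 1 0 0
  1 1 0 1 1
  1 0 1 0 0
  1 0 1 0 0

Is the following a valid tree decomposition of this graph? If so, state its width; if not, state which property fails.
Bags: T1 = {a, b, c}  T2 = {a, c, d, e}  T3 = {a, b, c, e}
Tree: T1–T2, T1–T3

No — bags containing vertex e are not connected in the tree.

A tree decomposition must satisfy three properties: every vertex lies in some bag; for every edge, both endpoints lie together in some bag; and for every vertex, the bags containing it form a connected subtree. Here bags containing vertex e are not connected in the tree, so the decomposition is invalid.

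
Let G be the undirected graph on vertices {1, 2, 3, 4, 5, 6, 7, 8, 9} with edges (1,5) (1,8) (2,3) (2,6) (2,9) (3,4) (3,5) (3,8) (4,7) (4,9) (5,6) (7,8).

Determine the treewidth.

A width-3 tree decomposition is:
Bags: B1 = {1, 4, 7, 8}  B2 = {1, 3, 4, 8}  B3 = {1, 3, 4, 5}  B4 = {3, 4, 5, 9}  B5 = {2, 3, 5, 9}  B6 = {2, 5, 6, 9}
Tree: B1–B2, B2–B3, B3–B4, B4–B5, B5–B6
The largest bag has 4 vertices, giving width 3; this decomposition certifies tw(G) ≤ 3. For the lower bound: the 4 vertex sets {1,7,8}, {4}, {3}, {2,5,6,9} are disjoint, each induces a connected subgraph, and every pair is joined by at least one edge of G. Contracting each set to a single vertex therefore yields K_{4} as a minor, and since treewidth is minor-monotone, tw(G) ≥ tw(K_{4}) = 3. Combining the bounds, tw(G) = 3.

3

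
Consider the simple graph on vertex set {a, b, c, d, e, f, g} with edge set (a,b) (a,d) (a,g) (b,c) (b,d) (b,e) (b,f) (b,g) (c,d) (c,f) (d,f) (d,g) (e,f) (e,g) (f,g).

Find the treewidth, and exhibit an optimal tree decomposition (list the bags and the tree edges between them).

Each bag holds 4 vertices, so the decomposition has width 3, which upper-bounds the treewidth. Conversely, {b, d, f, g} is a clique of size 4, and the vertices of any clique must share a bag in every tree decomposition; so some bag has ≥ 4 vertices and tw(G) ≥ 3. The upper and lower bounds meet at 3, so that is the treewidth.

Treewidth 3.
Bags: B1 = {b, c, d, f}  B2 = {b, d, f, g}  B3 = {a, b, d, g}  B4 = {b, e, f, g}
Tree: B1–B2, B2–B3, B2–B4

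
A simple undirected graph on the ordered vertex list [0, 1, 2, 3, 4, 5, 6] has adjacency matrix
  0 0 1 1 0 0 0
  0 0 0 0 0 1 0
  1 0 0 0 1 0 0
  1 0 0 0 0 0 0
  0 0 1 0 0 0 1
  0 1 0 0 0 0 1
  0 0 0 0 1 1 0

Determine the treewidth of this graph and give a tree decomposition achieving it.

Treewidth 1.
One optimal decomposition is:
Bags: B1 = {1, 5}  B2 = {5, 6}  B3 = {4, 6}  B4 = {2, 4}  B5 = {0, 2}  B6 = {0, 3}
Tree: B1–B2, B2–B3, B3–B4, B4–B5, B5–B6

The largest bag has 2 vertices, giving width 1; this decomposition certifies tw(G) ≤ 1. Any graph with an edge has treewidth ≥ 1, and G has the edge 1–5. Therefore the treewidth is 1.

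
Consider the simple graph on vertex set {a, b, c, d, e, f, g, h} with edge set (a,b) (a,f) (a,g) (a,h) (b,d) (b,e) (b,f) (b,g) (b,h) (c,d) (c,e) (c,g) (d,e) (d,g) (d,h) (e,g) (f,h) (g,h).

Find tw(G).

A width-3 tree decomposition is:
Bags: B1 = {b, d, g, h}  B2 = {a, b, g, h}  B3 = {a, b, f, h}  B4 = {b, d, e, g}  B5 = {c, d, e, g}
Tree: B1–B2, B2–B3, B1–B4, B4–B5
Every bag has size at most 4, so the width is 4 − 1 = 3 and tw(G) ≤ 3. For the lower bound, the 4 vertices {c, d, e, g} are pairwise adjacent, and any tree decomposition puts a clique entirely inside one bag — forcing width ≥ 3. Combining the bounds, tw(G) = 3.

3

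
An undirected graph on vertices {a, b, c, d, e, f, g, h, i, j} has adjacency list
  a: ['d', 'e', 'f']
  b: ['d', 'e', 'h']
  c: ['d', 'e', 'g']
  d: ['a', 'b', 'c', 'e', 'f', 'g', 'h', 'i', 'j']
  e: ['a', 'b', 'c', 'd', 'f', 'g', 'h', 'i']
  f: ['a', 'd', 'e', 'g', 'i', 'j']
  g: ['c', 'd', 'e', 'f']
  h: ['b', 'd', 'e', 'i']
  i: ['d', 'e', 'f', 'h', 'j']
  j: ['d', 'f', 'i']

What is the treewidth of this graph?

A width-3 tree decomposition is:
Bags: B1 = {d, e, f, i}  B2 = {a, d, e, f}  B3 = {d, e, f, g}  B4 = {d, e, h, i}  B5 = {d, f, i, j}  B6 = {c, d, e, g}  B7 = {b, d, e, h}
Tree: B1–B2, B1–B3, B1–B4, B1–B5, B3–B6, B4–B7
The largest bag has 4 vertices, giving width 3; this decomposition certifies tw(G) ≤ 3. Conversely, {d, f, i, j} is a clique of size 4, and the vertices of any clique must share a bag in every tree decomposition; so some bag has ≥ 4 vertices and tw(G) ≥ 3. Hence tw(G) = 3 exactly.

3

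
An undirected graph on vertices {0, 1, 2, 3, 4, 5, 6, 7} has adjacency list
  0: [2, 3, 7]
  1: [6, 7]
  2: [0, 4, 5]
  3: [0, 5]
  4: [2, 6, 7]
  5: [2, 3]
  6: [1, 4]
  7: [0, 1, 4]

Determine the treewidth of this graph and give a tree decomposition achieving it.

Treewidth 2.
One such decomposition:
Bags: B1 = {2, 3, 5}  B2 = {0, 2, 3}  B3 = {0, 2, 4}  B4 = {0, 4, 7}  B5 = {4, 6, 7}  B6 = {1, 6, 7}
Tree: B1–B2, B2–B3, B3–B4, B4–B5, B5–B6

Every bag has size at most 3, so the width is 3 − 1 = 2 and tw(G) ≤ 2. The edges 5–3–0–2–5 form a cycle, so G is not a tree and its treewidth is at least 2. The upper and lower bounds meet at 2, so that is the treewidth.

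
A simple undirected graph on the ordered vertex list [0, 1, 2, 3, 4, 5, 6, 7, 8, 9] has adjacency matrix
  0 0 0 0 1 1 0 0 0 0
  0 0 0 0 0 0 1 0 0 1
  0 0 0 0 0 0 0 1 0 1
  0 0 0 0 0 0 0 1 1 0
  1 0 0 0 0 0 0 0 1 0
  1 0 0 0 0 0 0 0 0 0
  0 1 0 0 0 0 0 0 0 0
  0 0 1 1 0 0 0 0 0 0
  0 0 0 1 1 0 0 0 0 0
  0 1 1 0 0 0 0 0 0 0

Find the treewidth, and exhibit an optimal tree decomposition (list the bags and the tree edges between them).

The largest bag has 2 vertices, giving width 1; this decomposition certifies tw(G) ≤ 1. G has an edge, so its treewidth is at least 1. The upper and lower bounds meet at 1, so that is the treewidth.

Treewidth 1.
Bags: B1 = {0, 5}  B2 = {0, 4}  B3 = {4, 8}  B4 = {3, 8}  B5 = {3, 7}  B6 = {2, 7}  B7 = {2, 9}  B8 = {1, 9}  B9 = {1, 6}
Tree: B1–B2, B2–B3, B3–B4, B4–B5, B5–B6, B6–B7, B7–B8, B8–B9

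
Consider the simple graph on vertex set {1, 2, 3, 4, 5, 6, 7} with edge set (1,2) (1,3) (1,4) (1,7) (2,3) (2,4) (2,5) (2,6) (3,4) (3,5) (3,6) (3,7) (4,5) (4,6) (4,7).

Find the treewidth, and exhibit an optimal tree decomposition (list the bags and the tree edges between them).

Every bag has size at most 4, so the width is 4 − 1 = 3 and tw(G) ≤ 3. For the lower bound, the 4 vertices {1, 2, 3, 4} are pairwise adjacent, and any tree decomposition puts a clique entirely inside one bag — forcing width ≥ 3. Therefore the treewidth is 3.

Treewidth 3.
One such decomposition:
Bags: B1 = {1, 3, 4, 7}  B2 = {1, 2, 3, 4}  B3 = {2, 3, 4, 5}  B4 = {2, 3, 4, 6}
Tree: B1–B2, B2–B3, B2–B4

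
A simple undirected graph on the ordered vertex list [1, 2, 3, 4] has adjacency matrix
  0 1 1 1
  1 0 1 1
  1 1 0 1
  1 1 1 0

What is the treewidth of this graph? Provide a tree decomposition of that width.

A single bag containing all 4 vertices is trivially a valid decomposition of width 3. On the other hand G contains the 4-clique {1, 2, 3, 4}. A clique must lie in a single bag of any decomposition, so no decomposition can have width below 3. Hence tw(G) = 3 exactly.

Treewidth 3.
One such decomposition:
Bags: B1 = {1, 2, 3, 4}
Tree: (single bag)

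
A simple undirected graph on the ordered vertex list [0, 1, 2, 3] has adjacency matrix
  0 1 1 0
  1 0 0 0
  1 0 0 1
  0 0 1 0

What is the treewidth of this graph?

A width-1 tree decomposition is:
Bags: B1 = {2, 3}  B2 = {0, 2}  B3 = {0, 1}
Tree: B1–B2, B2–B3
The largest bag has 2 vertices, giving width 1; this decomposition certifies tw(G) ≤ 1. Any graph with an edge has treewidth ≥ 1, and G has the edge 3–2. Therefore the treewidth is 1.

1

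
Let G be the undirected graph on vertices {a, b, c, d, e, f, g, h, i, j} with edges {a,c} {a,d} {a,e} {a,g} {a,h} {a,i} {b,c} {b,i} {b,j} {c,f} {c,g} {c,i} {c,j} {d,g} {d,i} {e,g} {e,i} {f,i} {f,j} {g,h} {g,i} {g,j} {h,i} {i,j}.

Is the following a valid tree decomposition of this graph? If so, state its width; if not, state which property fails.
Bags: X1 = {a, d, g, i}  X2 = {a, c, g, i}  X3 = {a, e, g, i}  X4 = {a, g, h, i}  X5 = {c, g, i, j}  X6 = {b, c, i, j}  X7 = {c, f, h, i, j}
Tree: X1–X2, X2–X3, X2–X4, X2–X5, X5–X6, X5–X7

No — bags containing vertex h are not connected in the tree.

A tree decomposition must satisfy three properties: every vertex lies in some bag; for every edge, both endpoints lie together in some bag; and for every vertex, the bags containing it form a connected subtree. Here bags containing vertex h are not connected in the tree, so the decomposition is invalid.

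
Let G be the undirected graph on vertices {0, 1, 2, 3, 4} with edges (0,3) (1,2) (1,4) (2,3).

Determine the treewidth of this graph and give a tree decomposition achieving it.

Treewidth 1.
One optimal decomposition is:
Bags: B1 = {1, 2}  B2 = {1, 4}  B3 = {2, 3}  B4 = {0, 3}
Tree: B1–B2, B1–B3, B3–B4

The largest bag has 2 vertices, giving width 1; this decomposition certifies tw(G) ≤ 1. G has an edge, so its treewidth is at least 1. The upper and lower bounds meet at 1, so that is the treewidth.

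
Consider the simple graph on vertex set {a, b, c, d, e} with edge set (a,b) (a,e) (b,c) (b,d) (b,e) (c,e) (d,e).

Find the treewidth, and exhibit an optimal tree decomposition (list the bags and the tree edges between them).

Treewidth 2.
One such decomposition:
Bags: B1 = {a, b, e}  B2 = {b, d, e}  B3 = {b, c, e}
Tree: B1–B2, B1–B3

Each bag holds 3 vertices, so the decomposition has width 2, which upper-bounds the treewidth. Conversely, {b, d, e} is a clique of size 3, and the vertices of any clique must share a bag in every tree decomposition; so some bag has ≥ 3 vertices and tw(G) ≥ 2. Therefore the treewidth is 2.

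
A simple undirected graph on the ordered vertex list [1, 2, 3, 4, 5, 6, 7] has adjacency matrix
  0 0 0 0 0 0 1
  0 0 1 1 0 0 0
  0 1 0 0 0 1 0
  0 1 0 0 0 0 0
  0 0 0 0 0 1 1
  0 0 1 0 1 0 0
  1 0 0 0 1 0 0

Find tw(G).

A width-1 tree decomposition is:
Bags: B1 = {1, 7}  B2 = {5, 7}  B3 = {5, 6}  B4 = {3, 6}  B5 = {2, 3}  B6 = {2, 4}
Tree: B1–B2, B2–B3, B3–B4, B4–B5, B5–B6
Each bag holds 2 vertices, so the decomposition has width 1, which upper-bounds the treewidth. Any graph with an edge has treewidth ≥ 1, and G has the edge 1–7. Therefore the treewidth is 1.

1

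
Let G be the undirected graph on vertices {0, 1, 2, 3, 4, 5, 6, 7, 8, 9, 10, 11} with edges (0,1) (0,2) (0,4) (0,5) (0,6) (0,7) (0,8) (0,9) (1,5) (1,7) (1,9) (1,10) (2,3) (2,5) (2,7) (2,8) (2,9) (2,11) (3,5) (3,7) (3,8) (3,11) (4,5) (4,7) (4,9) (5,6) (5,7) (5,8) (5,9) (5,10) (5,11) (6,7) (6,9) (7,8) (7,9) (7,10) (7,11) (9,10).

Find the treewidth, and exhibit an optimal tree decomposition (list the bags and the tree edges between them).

Each bag holds 5 vertices, so the decomposition has width 4, which upper-bounds the treewidth. On the other hand G contains the 5-clique {0, 2, 5, 7, 8}. A clique must lie in a single bag of any decomposition, so no decomposition can have width below 4. Hence tw(G) = 4 exactly.

Treewidth 4.
One such decomposition:
Bags: B1 = {0, 2, 5, 7, 9}  B2 = {0, 4, 5, 7, 9}  B3 = {0, 2, 5, 7, 8}  B4 = {0, 5, 6, 7, 9}  B5 = {2, 3, 5, 7, 8}  B6 = {0, 1, 5, 7, 9}  B7 = {1, 5, 7, 9, 10}  B8 = {2, 3, 5, 7, 11}
Tree: B1–B2, B1–B3, B2–B4, B3–B5, B4–B6, B6–B7, B5–B8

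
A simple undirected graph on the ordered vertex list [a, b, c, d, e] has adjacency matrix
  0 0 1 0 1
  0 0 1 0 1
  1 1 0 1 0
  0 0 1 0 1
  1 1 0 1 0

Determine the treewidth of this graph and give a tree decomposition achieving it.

Every bag has size at most 3, so the width is 3 − 1 = 2 and tw(G) ≤ 2. For the lower bound, G contains the cycle d–e–b–c–d, so G is not a forest; only forests have treewidth ≤ 1, hence tw(G) ≥ 2. Therefore the treewidth is 2.

Treewidth 2.
One optimal decomposition is:
Bags: B1 = {c, d, e}  B2 = {b, c, e}  B3 = {a, c, e}
Tree: B1–B2, B2–B3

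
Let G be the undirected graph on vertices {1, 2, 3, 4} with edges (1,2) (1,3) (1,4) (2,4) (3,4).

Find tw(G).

2

A width-2 tree decomposition is:
Bags: B1 = {1, 2, 4}  B2 = {1, 3, 4}
Tree: B1–B2
Every bag has size at most 3, so the width is 3 − 1 = 2 and tw(G) ≤ 2. On the other hand G contains the 3-clique {1, 2, 4}. A clique must lie in a single bag of any decomposition, so no decomposition can have width below 2. The upper and lower bounds meet at 2, so that is the treewidth.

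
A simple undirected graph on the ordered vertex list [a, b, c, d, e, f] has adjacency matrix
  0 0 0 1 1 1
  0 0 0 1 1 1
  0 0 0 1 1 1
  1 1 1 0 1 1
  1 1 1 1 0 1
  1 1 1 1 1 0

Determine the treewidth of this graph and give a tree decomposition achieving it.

Each bag holds 4 vertices, so the decomposition has width 3, which upper-bounds the treewidth. On the other hand G contains the 4-clique {c, d, e, f}. A clique must lie in a single bag of any decomposition, so no decomposition can have width below 3. Therefore the treewidth is 3.

Treewidth 3.
One optimal decomposition is:
Bags: B1 = {a, d, e, f}  B2 = {c, d, e, f}  B3 = {b, d, e, f}
Tree: B1–B2, B1–B3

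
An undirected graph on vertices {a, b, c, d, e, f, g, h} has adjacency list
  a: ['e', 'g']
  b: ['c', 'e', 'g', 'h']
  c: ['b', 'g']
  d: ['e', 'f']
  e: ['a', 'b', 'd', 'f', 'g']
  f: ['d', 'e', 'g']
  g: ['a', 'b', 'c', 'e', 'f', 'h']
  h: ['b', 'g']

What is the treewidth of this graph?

2

A width-2 tree decomposition is:
Bags: B1 = {b, e, g}  B2 = {e, f, g}  B3 = {b, c, g}  B4 = {a, e, g}  B5 = {b, g, h}  B6 = {d, e, f}
Tree: B1–B2, B1–B3, B2–B4, B3–B5, B2–B6
Every bag has size at most 3, so the width is 3 − 1 = 2 and tw(G) ≤ 2. On the other hand G contains the 3-clique {d, e, f}. A clique must lie in a single bag of any decomposition, so no decomposition can have width below 2. Hence tw(G) = 2 exactly.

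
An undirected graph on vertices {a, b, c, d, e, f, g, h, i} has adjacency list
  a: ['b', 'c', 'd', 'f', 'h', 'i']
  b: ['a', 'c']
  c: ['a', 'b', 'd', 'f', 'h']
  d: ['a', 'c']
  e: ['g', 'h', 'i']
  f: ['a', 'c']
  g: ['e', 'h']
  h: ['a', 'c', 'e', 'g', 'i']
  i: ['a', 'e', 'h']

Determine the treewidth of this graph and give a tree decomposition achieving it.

Treewidth 2.
One such decomposition:
Bags: B1 = {a, b, c}  B2 = {a, c, d}  B3 = {a, c, h}  B4 = {a, h, i}  B5 = {e, h, i}  B6 = {a, c, f}  B7 = {e, g, h}
Tree: B1–B2, B2–B3, B3–B4, B4–B5, B3–B6, B5–B7

The largest bag has 3 vertices, giving width 2; this decomposition certifies tw(G) ≤ 2. For the lower bound, the 3 vertices {e, g, h} are pairwise adjacent, and any tree decomposition puts a clique entirely inside one bag — forcing width ≥ 2. Combining the bounds, tw(G) = 2.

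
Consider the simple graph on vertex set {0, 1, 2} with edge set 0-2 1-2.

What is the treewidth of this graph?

1

A width-1 tree decomposition is:
Bags: B1 = {0, 2}  B2 = {1, 2}
Tree: B1–B2
The largest bag has 2 vertices, giving width 1; this decomposition certifies tw(G) ≤ 1. Since G has at least one edge (e.g. 2–0), it is not an edgeless graph, so tw(G) ≥ 1. Therefore the treewidth is 1.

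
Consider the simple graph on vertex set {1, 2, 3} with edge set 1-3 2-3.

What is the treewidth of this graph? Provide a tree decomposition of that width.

Treewidth 1.
Bags: B1 = {2, 3}  B2 = {1, 3}
Tree: B1–B2

Each bag holds 2 vertices, so the decomposition has width 1, which upper-bounds the treewidth. G has an edge, so its treewidth is at least 1. Combining the bounds, tw(G) = 1.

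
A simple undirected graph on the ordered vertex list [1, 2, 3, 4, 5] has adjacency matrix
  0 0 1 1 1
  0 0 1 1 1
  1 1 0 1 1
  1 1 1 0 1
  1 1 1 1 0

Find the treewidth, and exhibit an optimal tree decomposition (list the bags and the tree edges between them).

Treewidth 3.
Bags: B1 = {2, 3, 4, 5}  B2 = {1, 3, 4, 5}
Tree: B1–B2

Every bag has size at most 4, so the width is 4 − 1 = 3 and tw(G) ≤ 3. Conversely, {1, 3, 4, 5} is a clique of size 4, and the vertices of any clique must share a bag in every tree decomposition; so some bag has ≥ 4 vertices and tw(G) ≥ 3. Hence tw(G) = 3 exactly.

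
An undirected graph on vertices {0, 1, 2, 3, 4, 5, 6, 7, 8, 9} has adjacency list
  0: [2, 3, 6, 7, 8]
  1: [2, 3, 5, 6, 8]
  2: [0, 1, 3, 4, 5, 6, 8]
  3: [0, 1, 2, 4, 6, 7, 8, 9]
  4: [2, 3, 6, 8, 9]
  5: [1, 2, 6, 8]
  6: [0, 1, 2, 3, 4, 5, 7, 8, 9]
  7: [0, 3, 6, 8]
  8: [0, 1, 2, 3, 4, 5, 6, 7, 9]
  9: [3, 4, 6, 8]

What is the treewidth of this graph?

4

A width-4 tree decomposition is:
Bags: B1 = {3, 4, 6, 8, 9}  B2 = {2, 3, 4, 6, 8}  B3 = {1, 2, 3, 6, 8}  B4 = {0, 2, 3, 6, 8}  B5 = {1, 2, 5, 6, 8}  B6 = {0, 3, 6, 7, 8}
Tree: B1–B2, B2–B3, B2–B4, B3–B5, B4–B6
Each bag holds 5 vertices, so the decomposition has width 4, which upper-bounds the treewidth. On the other hand G contains the 5-clique {3, 4, 6, 8, 9}. A clique must lie in a single bag of any decomposition, so no decomposition can have width below 4. The upper and lower bounds meet at 4, so that is the treewidth.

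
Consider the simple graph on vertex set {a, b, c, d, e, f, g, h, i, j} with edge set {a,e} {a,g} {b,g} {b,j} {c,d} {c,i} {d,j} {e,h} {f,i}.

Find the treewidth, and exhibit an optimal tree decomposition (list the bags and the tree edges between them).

Every bag has size at most 2, so the width is 2 − 1 = 1 and tw(G) ≤ 1. Since G has at least one edge (e.g. h–e), it is not an edgeless graph, so tw(G) ≥ 1. Hence tw(G) = 1 exactly.

Treewidth 1.
Bags: B1 = {e, h}  B2 = {a, e}  B3 = {a, g}  B4 = {b, g}  B5 = {b, j}  B6 = {d, j}  B7 = {c, d}  B8 = {c, i}  B9 = {f, i}
Tree: B1–B2, B2–B3, B3–B4, B4–B5, B5–B6, B6–B7, B7–B8, B8–B9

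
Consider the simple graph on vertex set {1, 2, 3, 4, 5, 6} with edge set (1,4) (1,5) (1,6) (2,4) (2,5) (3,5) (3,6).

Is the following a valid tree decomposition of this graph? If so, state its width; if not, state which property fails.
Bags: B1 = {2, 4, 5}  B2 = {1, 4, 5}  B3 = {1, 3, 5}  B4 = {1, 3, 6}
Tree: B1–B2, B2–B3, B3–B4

Yes; width 2.

Checking the three conditions: (i) the bags cover all of {1, 2, 3, 4, 5, 6}; (ii) for each edge, some bag contains both endpoints; (iii) the bags containing any fixed vertex form a subtree. All hold, so the decomposition is valid with width 3 − 1 = 2.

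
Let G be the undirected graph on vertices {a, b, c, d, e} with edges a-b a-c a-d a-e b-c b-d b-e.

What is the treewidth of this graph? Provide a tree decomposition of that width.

Treewidth 2.
Bags: B1 = {a, b, e}  B2 = {a, b, d}  B3 = {a, b, c}
Tree: B1–B2, B1–B3

Every bag has size at most 3, so the width is 3 − 1 = 2 and tw(G) ≤ 2. On the other hand G contains the 3-clique {a, b, d}. A clique must lie in a single bag of any decomposition, so no decomposition can have width below 2. Combining the bounds, tw(G) = 2.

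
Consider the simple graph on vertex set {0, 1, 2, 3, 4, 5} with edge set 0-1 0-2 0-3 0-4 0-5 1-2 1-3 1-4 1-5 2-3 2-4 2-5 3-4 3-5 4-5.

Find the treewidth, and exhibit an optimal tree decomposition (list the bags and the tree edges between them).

A single bag containing all 6 vertices is trivially a valid decomposition of width 5. On the other hand G contains the 6-clique {0, 1, 2, 3, 4, 5}. A clique must lie in a single bag of any decomposition, so no decomposition can have width below 5. Therefore the treewidth is 5.

Treewidth 5.
One such decomposition:
Bags: B1 = {0, 1, 2, 3, 4, 5}
Tree: (single bag)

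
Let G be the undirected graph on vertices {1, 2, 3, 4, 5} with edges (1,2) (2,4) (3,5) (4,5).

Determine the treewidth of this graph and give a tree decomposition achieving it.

Every bag has size at most 2, so the width is 2 − 1 = 1 and tw(G) ≤ 1. Any graph with an edge has treewidth ≥ 1, and G has the edge 1–2. The upper and lower bounds meet at 1, so that is the treewidth.

Treewidth 1.
Bags: B1 = {1, 2}  B2 = {2, 4}  B3 = {4, 5}  B4 = {3, 5}
Tree: B1–B2, B2–B3, B3–B4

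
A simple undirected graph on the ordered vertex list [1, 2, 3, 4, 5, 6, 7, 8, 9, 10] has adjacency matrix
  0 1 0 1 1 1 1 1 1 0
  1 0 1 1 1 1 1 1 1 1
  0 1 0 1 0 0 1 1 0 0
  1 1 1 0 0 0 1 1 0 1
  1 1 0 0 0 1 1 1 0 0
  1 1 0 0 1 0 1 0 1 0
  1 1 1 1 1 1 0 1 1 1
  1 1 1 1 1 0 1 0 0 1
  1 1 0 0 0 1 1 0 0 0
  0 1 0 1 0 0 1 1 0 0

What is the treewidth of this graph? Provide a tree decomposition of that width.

Treewidth 4.
One optimal decomposition is:
Bags: B1 = {1, 2, 5, 7, 8}  B2 = {1, 2, 4, 7, 8}  B3 = {1, 2, 5, 6, 7}  B4 = {2, 3, 4, 7, 8}  B5 = {2, 4, 7, 8, 10}  B6 = {1, 2, 6, 7, 9}
Tree: B1–B2, B1–B3, B2–B4, B4–B5, B3–B6

Every bag has size at most 5, so the width is 5 − 1 = 4 and tw(G) ≤ 4. On the other hand G contains the 5-clique {1, 2, 6, 7, 9}. A clique must lie in a single bag of any decomposition, so no decomposition can have width below 4. The upper and lower bounds meet at 4, so that is the treewidth.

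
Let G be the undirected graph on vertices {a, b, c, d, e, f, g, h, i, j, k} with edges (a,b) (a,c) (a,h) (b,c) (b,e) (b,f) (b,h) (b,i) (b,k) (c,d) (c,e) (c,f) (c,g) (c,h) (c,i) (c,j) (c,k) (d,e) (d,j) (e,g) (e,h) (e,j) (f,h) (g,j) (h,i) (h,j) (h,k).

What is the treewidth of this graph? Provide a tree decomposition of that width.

Each bag holds 4 vertices, so the decomposition has width 3, which upper-bounds the treewidth. For the lower bound, the 4 vertices {c, d, e, j} are pairwise adjacent, and any tree decomposition puts a clique entirely inside one bag — forcing width ≥ 3. Therefore the treewidth is 3.

Treewidth 3.
One such decomposition:
Bags: B1 = {b, c, e, h}  B2 = {c, e, h, j}  B3 = {b, c, h, k}  B4 = {b, c, h, i}  B5 = {c, e, g, j}  B6 = {a, b, c, h}  B7 = {b, c, f, h}  B8 = {c, d, e, j}
Tree: B1–B2, B1–B3, B3–B4, B2–B5, B3–B6, B4–B7, B2–B8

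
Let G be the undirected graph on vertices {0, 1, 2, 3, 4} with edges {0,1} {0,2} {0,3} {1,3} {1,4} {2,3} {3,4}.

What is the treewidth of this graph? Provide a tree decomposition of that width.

Treewidth 2.
One optimal decomposition is:
Bags: B1 = {1, 3, 4}  B2 = {0, 1, 3}  B3 = {0, 2, 3}
Tree: B1–B2, B2–B3

Each bag holds 3 vertices, so the decomposition has width 2, which upper-bounds the treewidth. Conversely, {0, 1, 3} is a clique of size 3, and the vertices of any clique must share a bag in every tree decomposition; so some bag has ≥ 3 vertices and tw(G) ≥ 2. The upper and lower bounds meet at 2, so that is the treewidth.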